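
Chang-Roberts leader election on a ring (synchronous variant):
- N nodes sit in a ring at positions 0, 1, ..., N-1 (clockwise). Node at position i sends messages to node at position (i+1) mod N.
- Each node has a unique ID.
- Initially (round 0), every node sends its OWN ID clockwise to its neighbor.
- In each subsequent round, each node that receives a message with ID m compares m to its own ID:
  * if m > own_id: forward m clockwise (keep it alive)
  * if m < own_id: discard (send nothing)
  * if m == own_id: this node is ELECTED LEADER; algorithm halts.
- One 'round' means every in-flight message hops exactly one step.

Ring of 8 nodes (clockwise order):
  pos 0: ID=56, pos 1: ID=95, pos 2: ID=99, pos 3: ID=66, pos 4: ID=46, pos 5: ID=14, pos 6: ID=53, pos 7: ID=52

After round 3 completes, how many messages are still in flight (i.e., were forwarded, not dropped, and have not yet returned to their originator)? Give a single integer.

Round 1: pos1(id95) recv 56: drop; pos2(id99) recv 95: drop; pos3(id66) recv 99: fwd; pos4(id46) recv 66: fwd; pos5(id14) recv 46: fwd; pos6(id53) recv 14: drop; pos7(id52) recv 53: fwd; pos0(id56) recv 52: drop
Round 2: pos4(id46) recv 99: fwd; pos5(id14) recv 66: fwd; pos6(id53) recv 46: drop; pos0(id56) recv 53: drop
Round 3: pos5(id14) recv 99: fwd; pos6(id53) recv 66: fwd
After round 3: 2 messages still in flight

Answer: 2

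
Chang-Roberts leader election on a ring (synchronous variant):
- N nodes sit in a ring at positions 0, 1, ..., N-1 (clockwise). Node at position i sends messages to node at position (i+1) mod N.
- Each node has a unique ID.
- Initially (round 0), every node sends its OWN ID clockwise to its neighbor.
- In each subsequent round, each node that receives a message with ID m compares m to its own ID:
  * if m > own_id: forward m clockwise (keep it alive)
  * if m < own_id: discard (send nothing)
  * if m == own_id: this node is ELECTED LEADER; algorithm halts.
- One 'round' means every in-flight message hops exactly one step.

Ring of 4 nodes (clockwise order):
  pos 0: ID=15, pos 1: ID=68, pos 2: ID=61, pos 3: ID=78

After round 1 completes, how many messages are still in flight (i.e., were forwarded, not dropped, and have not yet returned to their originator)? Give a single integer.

Round 1: pos1(id68) recv 15: drop; pos2(id61) recv 68: fwd; pos3(id78) recv 61: drop; pos0(id15) recv 78: fwd
After round 1: 2 messages still in flight

Answer: 2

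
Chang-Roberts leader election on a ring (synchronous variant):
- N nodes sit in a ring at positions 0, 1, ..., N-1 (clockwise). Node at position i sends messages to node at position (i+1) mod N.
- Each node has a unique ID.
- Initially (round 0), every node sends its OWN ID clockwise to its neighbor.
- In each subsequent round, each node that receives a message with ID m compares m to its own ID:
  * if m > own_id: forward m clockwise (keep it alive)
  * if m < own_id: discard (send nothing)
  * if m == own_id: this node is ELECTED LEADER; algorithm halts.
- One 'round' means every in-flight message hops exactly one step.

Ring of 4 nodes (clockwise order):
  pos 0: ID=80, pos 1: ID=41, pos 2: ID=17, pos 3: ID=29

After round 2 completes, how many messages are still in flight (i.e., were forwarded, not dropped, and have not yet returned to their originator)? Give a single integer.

Round 1: pos1(id41) recv 80: fwd; pos2(id17) recv 41: fwd; pos3(id29) recv 17: drop; pos0(id80) recv 29: drop
Round 2: pos2(id17) recv 80: fwd; pos3(id29) recv 41: fwd
After round 2: 2 messages still in flight

Answer: 2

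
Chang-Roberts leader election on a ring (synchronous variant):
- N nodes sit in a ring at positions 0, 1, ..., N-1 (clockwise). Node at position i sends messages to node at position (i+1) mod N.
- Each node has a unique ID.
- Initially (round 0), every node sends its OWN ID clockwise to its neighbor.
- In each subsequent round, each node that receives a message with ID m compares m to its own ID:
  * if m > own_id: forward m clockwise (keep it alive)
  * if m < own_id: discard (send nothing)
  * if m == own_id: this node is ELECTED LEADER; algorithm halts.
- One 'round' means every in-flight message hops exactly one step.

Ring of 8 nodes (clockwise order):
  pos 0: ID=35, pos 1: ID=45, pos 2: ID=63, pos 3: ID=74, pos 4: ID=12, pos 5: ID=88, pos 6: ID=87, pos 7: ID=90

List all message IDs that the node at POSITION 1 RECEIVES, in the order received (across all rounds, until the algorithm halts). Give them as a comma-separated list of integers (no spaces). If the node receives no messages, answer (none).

Round 1: pos1(id45) recv 35: drop; pos2(id63) recv 45: drop; pos3(id74) recv 63: drop; pos4(id12) recv 74: fwd; pos5(id88) recv 12: drop; pos6(id87) recv 88: fwd; pos7(id90) recv 87: drop; pos0(id35) recv 90: fwd
Round 2: pos5(id88) recv 74: drop; pos7(id90) recv 88: drop; pos1(id45) recv 90: fwd
Round 3: pos2(id63) recv 90: fwd
Round 4: pos3(id74) recv 90: fwd
Round 5: pos4(id12) recv 90: fwd
Round 6: pos5(id88) recv 90: fwd
Round 7: pos6(id87) recv 90: fwd
Round 8: pos7(id90) recv 90: ELECTED

Answer: 35,90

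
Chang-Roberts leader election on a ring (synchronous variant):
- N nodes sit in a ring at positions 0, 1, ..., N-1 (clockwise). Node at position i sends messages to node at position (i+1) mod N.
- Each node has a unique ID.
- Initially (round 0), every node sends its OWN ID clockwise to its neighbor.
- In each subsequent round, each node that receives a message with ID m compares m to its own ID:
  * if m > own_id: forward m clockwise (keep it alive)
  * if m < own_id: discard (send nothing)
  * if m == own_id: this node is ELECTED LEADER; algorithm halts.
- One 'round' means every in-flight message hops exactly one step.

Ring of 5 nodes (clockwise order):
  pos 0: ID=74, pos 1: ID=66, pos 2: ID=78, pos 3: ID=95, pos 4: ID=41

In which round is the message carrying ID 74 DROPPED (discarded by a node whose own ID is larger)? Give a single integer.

Answer: 2

Derivation:
Round 1: pos1(id66) recv 74: fwd; pos2(id78) recv 66: drop; pos3(id95) recv 78: drop; pos4(id41) recv 95: fwd; pos0(id74) recv 41: drop
Round 2: pos2(id78) recv 74: drop; pos0(id74) recv 95: fwd
Round 3: pos1(id66) recv 95: fwd
Round 4: pos2(id78) recv 95: fwd
Round 5: pos3(id95) recv 95: ELECTED
Message ID 74 originates at pos 0; dropped at pos 2 in round 2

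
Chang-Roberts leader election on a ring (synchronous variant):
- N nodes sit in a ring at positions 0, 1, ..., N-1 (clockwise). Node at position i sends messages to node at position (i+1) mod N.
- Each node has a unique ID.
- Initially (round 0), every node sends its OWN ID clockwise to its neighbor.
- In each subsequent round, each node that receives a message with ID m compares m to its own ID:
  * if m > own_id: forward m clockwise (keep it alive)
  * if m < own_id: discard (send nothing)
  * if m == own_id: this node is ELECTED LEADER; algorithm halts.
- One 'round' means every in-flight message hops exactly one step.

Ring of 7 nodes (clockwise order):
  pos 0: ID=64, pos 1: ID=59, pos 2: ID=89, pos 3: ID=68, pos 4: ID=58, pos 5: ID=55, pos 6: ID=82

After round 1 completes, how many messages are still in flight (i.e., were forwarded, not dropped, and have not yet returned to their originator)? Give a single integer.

Round 1: pos1(id59) recv 64: fwd; pos2(id89) recv 59: drop; pos3(id68) recv 89: fwd; pos4(id58) recv 68: fwd; pos5(id55) recv 58: fwd; pos6(id82) recv 55: drop; pos0(id64) recv 82: fwd
After round 1: 5 messages still in flight

Answer: 5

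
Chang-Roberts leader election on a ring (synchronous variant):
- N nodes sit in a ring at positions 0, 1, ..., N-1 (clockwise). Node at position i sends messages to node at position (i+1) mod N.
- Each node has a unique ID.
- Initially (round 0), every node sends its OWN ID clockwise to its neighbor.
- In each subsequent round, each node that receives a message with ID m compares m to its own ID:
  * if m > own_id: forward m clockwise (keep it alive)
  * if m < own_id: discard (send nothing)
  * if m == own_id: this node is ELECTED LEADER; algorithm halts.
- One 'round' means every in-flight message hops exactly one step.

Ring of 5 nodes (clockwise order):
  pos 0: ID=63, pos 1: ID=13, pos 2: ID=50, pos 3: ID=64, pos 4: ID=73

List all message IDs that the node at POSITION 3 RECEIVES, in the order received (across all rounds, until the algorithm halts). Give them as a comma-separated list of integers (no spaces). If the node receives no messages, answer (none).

Round 1: pos1(id13) recv 63: fwd; pos2(id50) recv 13: drop; pos3(id64) recv 50: drop; pos4(id73) recv 64: drop; pos0(id63) recv 73: fwd
Round 2: pos2(id50) recv 63: fwd; pos1(id13) recv 73: fwd
Round 3: pos3(id64) recv 63: drop; pos2(id50) recv 73: fwd
Round 4: pos3(id64) recv 73: fwd
Round 5: pos4(id73) recv 73: ELECTED

Answer: 50,63,73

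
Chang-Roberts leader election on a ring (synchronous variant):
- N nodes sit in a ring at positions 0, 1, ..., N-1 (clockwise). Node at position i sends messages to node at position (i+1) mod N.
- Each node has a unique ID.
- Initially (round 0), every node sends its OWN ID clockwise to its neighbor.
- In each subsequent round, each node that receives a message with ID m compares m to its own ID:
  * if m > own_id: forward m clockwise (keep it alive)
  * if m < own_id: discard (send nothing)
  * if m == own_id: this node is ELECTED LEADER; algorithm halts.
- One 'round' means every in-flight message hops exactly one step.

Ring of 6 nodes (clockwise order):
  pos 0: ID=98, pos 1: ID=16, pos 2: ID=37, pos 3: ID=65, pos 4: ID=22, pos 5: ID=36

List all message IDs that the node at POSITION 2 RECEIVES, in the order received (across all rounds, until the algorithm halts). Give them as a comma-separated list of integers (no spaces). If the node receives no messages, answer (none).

Round 1: pos1(id16) recv 98: fwd; pos2(id37) recv 16: drop; pos3(id65) recv 37: drop; pos4(id22) recv 65: fwd; pos5(id36) recv 22: drop; pos0(id98) recv 36: drop
Round 2: pos2(id37) recv 98: fwd; pos5(id36) recv 65: fwd
Round 3: pos3(id65) recv 98: fwd; pos0(id98) recv 65: drop
Round 4: pos4(id22) recv 98: fwd
Round 5: pos5(id36) recv 98: fwd
Round 6: pos0(id98) recv 98: ELECTED

Answer: 16,98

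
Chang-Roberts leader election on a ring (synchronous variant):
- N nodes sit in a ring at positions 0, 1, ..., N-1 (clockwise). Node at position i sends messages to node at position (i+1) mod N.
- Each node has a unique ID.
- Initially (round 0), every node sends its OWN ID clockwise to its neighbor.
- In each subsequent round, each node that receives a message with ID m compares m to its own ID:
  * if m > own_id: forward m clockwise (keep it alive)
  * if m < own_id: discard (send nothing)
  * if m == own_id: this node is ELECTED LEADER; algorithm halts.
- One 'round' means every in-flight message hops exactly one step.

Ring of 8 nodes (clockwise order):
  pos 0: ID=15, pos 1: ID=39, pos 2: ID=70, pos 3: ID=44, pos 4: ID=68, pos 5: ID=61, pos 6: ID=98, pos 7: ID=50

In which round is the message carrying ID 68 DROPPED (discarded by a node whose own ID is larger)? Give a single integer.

Answer: 2

Derivation:
Round 1: pos1(id39) recv 15: drop; pos2(id70) recv 39: drop; pos3(id44) recv 70: fwd; pos4(id68) recv 44: drop; pos5(id61) recv 68: fwd; pos6(id98) recv 61: drop; pos7(id50) recv 98: fwd; pos0(id15) recv 50: fwd
Round 2: pos4(id68) recv 70: fwd; pos6(id98) recv 68: drop; pos0(id15) recv 98: fwd; pos1(id39) recv 50: fwd
Round 3: pos5(id61) recv 70: fwd; pos1(id39) recv 98: fwd; pos2(id70) recv 50: drop
Round 4: pos6(id98) recv 70: drop; pos2(id70) recv 98: fwd
Round 5: pos3(id44) recv 98: fwd
Round 6: pos4(id68) recv 98: fwd
Round 7: pos5(id61) recv 98: fwd
Round 8: pos6(id98) recv 98: ELECTED
Message ID 68 originates at pos 4; dropped at pos 6 in round 2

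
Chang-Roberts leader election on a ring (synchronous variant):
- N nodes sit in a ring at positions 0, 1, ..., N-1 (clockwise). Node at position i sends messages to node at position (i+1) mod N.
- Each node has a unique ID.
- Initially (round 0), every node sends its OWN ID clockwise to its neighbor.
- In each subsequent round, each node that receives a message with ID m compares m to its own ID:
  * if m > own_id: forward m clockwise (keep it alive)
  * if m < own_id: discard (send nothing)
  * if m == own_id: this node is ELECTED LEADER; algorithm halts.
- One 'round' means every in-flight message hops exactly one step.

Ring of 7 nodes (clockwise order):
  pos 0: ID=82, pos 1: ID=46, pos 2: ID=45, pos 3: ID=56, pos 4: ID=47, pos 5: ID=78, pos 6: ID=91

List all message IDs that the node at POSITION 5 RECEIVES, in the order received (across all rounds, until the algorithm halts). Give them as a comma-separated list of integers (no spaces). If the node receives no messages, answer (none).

Round 1: pos1(id46) recv 82: fwd; pos2(id45) recv 46: fwd; pos3(id56) recv 45: drop; pos4(id47) recv 56: fwd; pos5(id78) recv 47: drop; pos6(id91) recv 78: drop; pos0(id82) recv 91: fwd
Round 2: pos2(id45) recv 82: fwd; pos3(id56) recv 46: drop; pos5(id78) recv 56: drop; pos1(id46) recv 91: fwd
Round 3: pos3(id56) recv 82: fwd; pos2(id45) recv 91: fwd
Round 4: pos4(id47) recv 82: fwd; pos3(id56) recv 91: fwd
Round 5: pos5(id78) recv 82: fwd; pos4(id47) recv 91: fwd
Round 6: pos6(id91) recv 82: drop; pos5(id78) recv 91: fwd
Round 7: pos6(id91) recv 91: ELECTED

Answer: 47,56,82,91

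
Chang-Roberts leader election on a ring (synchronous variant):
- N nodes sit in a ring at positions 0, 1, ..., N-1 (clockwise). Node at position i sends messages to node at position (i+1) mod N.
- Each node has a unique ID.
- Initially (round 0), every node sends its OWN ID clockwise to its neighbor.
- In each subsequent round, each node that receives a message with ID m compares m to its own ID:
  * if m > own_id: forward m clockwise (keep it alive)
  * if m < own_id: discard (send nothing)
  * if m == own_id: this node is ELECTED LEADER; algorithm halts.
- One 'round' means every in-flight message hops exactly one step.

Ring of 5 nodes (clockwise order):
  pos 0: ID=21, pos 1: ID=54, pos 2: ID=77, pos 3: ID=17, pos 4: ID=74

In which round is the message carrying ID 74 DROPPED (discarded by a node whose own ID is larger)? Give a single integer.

Round 1: pos1(id54) recv 21: drop; pos2(id77) recv 54: drop; pos3(id17) recv 77: fwd; pos4(id74) recv 17: drop; pos0(id21) recv 74: fwd
Round 2: pos4(id74) recv 77: fwd; pos1(id54) recv 74: fwd
Round 3: pos0(id21) recv 77: fwd; pos2(id77) recv 74: drop
Round 4: pos1(id54) recv 77: fwd
Round 5: pos2(id77) recv 77: ELECTED
Message ID 74 originates at pos 4; dropped at pos 2 in round 3

Answer: 3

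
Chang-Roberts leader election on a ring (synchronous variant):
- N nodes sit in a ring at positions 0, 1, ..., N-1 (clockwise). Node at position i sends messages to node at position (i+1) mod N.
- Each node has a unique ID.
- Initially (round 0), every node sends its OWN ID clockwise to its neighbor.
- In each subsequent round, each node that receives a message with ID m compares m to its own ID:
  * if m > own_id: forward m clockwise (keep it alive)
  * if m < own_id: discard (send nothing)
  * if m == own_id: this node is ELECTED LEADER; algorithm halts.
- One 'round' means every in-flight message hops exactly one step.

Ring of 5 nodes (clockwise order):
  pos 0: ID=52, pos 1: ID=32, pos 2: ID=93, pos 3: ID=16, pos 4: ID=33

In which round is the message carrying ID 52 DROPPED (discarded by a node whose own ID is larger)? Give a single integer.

Round 1: pos1(id32) recv 52: fwd; pos2(id93) recv 32: drop; pos3(id16) recv 93: fwd; pos4(id33) recv 16: drop; pos0(id52) recv 33: drop
Round 2: pos2(id93) recv 52: drop; pos4(id33) recv 93: fwd
Round 3: pos0(id52) recv 93: fwd
Round 4: pos1(id32) recv 93: fwd
Round 5: pos2(id93) recv 93: ELECTED
Message ID 52 originates at pos 0; dropped at pos 2 in round 2

Answer: 2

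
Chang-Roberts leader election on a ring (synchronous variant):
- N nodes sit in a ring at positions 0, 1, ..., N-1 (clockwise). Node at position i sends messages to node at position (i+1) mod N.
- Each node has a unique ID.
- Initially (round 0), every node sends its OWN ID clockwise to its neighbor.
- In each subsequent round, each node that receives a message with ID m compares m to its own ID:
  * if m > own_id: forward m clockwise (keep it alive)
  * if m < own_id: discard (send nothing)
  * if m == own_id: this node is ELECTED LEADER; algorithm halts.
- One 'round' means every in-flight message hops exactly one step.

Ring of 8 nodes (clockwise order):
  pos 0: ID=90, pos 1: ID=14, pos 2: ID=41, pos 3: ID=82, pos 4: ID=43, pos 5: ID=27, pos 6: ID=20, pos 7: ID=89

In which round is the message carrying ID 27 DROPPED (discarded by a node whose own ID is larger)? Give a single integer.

Round 1: pos1(id14) recv 90: fwd; pos2(id41) recv 14: drop; pos3(id82) recv 41: drop; pos4(id43) recv 82: fwd; pos5(id27) recv 43: fwd; pos6(id20) recv 27: fwd; pos7(id89) recv 20: drop; pos0(id90) recv 89: drop
Round 2: pos2(id41) recv 90: fwd; pos5(id27) recv 82: fwd; pos6(id20) recv 43: fwd; pos7(id89) recv 27: drop
Round 3: pos3(id82) recv 90: fwd; pos6(id20) recv 82: fwd; pos7(id89) recv 43: drop
Round 4: pos4(id43) recv 90: fwd; pos7(id89) recv 82: drop
Round 5: pos5(id27) recv 90: fwd
Round 6: pos6(id20) recv 90: fwd
Round 7: pos7(id89) recv 90: fwd
Round 8: pos0(id90) recv 90: ELECTED
Message ID 27 originates at pos 5; dropped at pos 7 in round 2

Answer: 2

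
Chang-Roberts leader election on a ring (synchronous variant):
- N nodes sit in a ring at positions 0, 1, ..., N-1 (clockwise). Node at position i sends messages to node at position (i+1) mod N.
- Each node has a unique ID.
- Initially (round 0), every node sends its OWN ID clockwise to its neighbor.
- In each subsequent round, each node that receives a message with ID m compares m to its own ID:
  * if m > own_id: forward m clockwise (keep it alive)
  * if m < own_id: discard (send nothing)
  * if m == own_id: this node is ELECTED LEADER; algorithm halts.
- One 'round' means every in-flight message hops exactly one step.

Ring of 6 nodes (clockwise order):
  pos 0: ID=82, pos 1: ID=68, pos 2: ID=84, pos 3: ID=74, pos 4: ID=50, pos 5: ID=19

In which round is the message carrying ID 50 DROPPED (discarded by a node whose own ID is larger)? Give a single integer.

Answer: 2

Derivation:
Round 1: pos1(id68) recv 82: fwd; pos2(id84) recv 68: drop; pos3(id74) recv 84: fwd; pos4(id50) recv 74: fwd; pos5(id19) recv 50: fwd; pos0(id82) recv 19: drop
Round 2: pos2(id84) recv 82: drop; pos4(id50) recv 84: fwd; pos5(id19) recv 74: fwd; pos0(id82) recv 50: drop
Round 3: pos5(id19) recv 84: fwd; pos0(id82) recv 74: drop
Round 4: pos0(id82) recv 84: fwd
Round 5: pos1(id68) recv 84: fwd
Round 6: pos2(id84) recv 84: ELECTED
Message ID 50 originates at pos 4; dropped at pos 0 in round 2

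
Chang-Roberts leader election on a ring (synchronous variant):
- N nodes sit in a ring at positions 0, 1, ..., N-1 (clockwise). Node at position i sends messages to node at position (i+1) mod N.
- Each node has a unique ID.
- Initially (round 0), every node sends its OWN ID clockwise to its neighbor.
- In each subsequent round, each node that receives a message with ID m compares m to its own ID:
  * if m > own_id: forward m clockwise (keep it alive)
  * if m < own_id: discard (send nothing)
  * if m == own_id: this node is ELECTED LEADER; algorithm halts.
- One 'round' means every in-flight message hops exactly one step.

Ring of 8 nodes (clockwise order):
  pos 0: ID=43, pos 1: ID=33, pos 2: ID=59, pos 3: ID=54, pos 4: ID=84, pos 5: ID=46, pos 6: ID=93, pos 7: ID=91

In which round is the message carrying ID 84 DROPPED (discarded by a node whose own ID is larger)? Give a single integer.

Answer: 2

Derivation:
Round 1: pos1(id33) recv 43: fwd; pos2(id59) recv 33: drop; pos3(id54) recv 59: fwd; pos4(id84) recv 54: drop; pos5(id46) recv 84: fwd; pos6(id93) recv 46: drop; pos7(id91) recv 93: fwd; pos0(id43) recv 91: fwd
Round 2: pos2(id59) recv 43: drop; pos4(id84) recv 59: drop; pos6(id93) recv 84: drop; pos0(id43) recv 93: fwd; pos1(id33) recv 91: fwd
Round 3: pos1(id33) recv 93: fwd; pos2(id59) recv 91: fwd
Round 4: pos2(id59) recv 93: fwd; pos3(id54) recv 91: fwd
Round 5: pos3(id54) recv 93: fwd; pos4(id84) recv 91: fwd
Round 6: pos4(id84) recv 93: fwd; pos5(id46) recv 91: fwd
Round 7: pos5(id46) recv 93: fwd; pos6(id93) recv 91: drop
Round 8: pos6(id93) recv 93: ELECTED
Message ID 84 originates at pos 4; dropped at pos 6 in round 2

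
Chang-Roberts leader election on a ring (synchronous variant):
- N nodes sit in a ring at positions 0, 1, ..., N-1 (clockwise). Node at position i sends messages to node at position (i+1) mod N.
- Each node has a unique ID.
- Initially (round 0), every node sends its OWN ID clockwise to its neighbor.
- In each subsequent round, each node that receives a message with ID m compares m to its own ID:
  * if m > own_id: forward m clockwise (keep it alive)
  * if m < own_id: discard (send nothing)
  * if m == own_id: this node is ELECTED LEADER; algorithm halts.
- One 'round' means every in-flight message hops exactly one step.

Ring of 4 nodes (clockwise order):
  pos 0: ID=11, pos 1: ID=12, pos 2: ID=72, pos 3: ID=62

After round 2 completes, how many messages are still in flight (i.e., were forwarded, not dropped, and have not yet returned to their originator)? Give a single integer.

Round 1: pos1(id12) recv 11: drop; pos2(id72) recv 12: drop; pos3(id62) recv 72: fwd; pos0(id11) recv 62: fwd
Round 2: pos0(id11) recv 72: fwd; pos1(id12) recv 62: fwd
After round 2: 2 messages still in flight

Answer: 2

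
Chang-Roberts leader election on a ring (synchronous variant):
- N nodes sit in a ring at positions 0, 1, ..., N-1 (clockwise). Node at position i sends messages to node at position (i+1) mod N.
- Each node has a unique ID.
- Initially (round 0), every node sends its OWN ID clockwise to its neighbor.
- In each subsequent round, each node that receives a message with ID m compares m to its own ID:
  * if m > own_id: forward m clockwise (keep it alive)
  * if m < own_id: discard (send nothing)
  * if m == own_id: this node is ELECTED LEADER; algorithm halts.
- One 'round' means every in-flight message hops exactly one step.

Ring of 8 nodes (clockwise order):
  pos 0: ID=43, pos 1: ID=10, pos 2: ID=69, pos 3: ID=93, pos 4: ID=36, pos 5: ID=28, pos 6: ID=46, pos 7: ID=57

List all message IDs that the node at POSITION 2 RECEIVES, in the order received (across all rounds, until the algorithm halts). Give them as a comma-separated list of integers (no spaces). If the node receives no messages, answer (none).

Round 1: pos1(id10) recv 43: fwd; pos2(id69) recv 10: drop; pos3(id93) recv 69: drop; pos4(id36) recv 93: fwd; pos5(id28) recv 36: fwd; pos6(id46) recv 28: drop; pos7(id57) recv 46: drop; pos0(id43) recv 57: fwd
Round 2: pos2(id69) recv 43: drop; pos5(id28) recv 93: fwd; pos6(id46) recv 36: drop; pos1(id10) recv 57: fwd
Round 3: pos6(id46) recv 93: fwd; pos2(id69) recv 57: drop
Round 4: pos7(id57) recv 93: fwd
Round 5: pos0(id43) recv 93: fwd
Round 6: pos1(id10) recv 93: fwd
Round 7: pos2(id69) recv 93: fwd
Round 8: pos3(id93) recv 93: ELECTED

Answer: 10,43,57,93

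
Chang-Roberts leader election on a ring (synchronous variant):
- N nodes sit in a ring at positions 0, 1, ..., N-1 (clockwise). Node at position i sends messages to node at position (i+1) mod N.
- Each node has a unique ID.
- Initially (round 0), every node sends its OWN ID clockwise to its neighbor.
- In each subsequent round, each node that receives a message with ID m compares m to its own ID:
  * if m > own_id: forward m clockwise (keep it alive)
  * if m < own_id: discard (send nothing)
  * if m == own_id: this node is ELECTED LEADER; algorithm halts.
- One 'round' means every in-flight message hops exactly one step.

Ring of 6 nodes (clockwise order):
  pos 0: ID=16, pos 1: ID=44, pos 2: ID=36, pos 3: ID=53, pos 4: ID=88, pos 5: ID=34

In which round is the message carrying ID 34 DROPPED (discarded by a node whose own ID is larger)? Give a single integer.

Round 1: pos1(id44) recv 16: drop; pos2(id36) recv 44: fwd; pos3(id53) recv 36: drop; pos4(id88) recv 53: drop; pos5(id34) recv 88: fwd; pos0(id16) recv 34: fwd
Round 2: pos3(id53) recv 44: drop; pos0(id16) recv 88: fwd; pos1(id44) recv 34: drop
Round 3: pos1(id44) recv 88: fwd
Round 4: pos2(id36) recv 88: fwd
Round 5: pos3(id53) recv 88: fwd
Round 6: pos4(id88) recv 88: ELECTED
Message ID 34 originates at pos 5; dropped at pos 1 in round 2

Answer: 2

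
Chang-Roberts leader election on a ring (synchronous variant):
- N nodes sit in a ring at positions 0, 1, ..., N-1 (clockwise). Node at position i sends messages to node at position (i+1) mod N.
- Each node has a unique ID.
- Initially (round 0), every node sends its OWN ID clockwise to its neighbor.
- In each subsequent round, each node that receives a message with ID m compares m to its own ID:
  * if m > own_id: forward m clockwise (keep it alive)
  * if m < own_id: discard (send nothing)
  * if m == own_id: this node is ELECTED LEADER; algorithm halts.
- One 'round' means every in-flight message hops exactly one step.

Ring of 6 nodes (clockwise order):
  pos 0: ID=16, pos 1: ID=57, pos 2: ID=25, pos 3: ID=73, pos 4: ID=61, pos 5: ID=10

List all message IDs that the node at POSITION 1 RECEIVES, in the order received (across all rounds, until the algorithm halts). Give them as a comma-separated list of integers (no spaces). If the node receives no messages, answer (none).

Answer: 16,61,73

Derivation:
Round 1: pos1(id57) recv 16: drop; pos2(id25) recv 57: fwd; pos3(id73) recv 25: drop; pos4(id61) recv 73: fwd; pos5(id10) recv 61: fwd; pos0(id16) recv 10: drop
Round 2: pos3(id73) recv 57: drop; pos5(id10) recv 73: fwd; pos0(id16) recv 61: fwd
Round 3: pos0(id16) recv 73: fwd; pos1(id57) recv 61: fwd
Round 4: pos1(id57) recv 73: fwd; pos2(id25) recv 61: fwd
Round 5: pos2(id25) recv 73: fwd; pos3(id73) recv 61: drop
Round 6: pos3(id73) recv 73: ELECTED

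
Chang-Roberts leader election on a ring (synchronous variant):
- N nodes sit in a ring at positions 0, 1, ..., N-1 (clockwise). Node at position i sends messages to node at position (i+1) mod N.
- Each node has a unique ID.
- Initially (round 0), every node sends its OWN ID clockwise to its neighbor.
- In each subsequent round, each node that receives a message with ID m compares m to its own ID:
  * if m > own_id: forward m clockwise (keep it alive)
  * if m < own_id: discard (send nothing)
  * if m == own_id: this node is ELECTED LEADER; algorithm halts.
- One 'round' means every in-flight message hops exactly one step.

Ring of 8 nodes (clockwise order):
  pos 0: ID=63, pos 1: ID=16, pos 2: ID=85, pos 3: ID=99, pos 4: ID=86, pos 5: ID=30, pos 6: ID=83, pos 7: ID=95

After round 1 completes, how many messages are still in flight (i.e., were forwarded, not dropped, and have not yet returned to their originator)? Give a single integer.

Round 1: pos1(id16) recv 63: fwd; pos2(id85) recv 16: drop; pos3(id99) recv 85: drop; pos4(id86) recv 99: fwd; pos5(id30) recv 86: fwd; pos6(id83) recv 30: drop; pos7(id95) recv 83: drop; pos0(id63) recv 95: fwd
After round 1: 4 messages still in flight

Answer: 4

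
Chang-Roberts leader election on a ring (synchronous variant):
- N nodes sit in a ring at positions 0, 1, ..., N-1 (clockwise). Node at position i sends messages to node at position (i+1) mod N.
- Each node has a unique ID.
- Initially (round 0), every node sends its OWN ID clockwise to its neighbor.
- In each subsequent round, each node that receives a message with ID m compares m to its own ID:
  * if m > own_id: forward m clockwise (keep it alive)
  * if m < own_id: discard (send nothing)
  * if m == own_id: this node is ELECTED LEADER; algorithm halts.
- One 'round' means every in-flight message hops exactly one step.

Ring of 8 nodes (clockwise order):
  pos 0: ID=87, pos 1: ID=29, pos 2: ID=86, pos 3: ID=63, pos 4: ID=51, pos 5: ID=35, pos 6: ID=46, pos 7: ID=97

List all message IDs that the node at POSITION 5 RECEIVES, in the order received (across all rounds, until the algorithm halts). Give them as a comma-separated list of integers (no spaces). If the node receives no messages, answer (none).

Answer: 51,63,86,87,97

Derivation:
Round 1: pos1(id29) recv 87: fwd; pos2(id86) recv 29: drop; pos3(id63) recv 86: fwd; pos4(id51) recv 63: fwd; pos5(id35) recv 51: fwd; pos6(id46) recv 35: drop; pos7(id97) recv 46: drop; pos0(id87) recv 97: fwd
Round 2: pos2(id86) recv 87: fwd; pos4(id51) recv 86: fwd; pos5(id35) recv 63: fwd; pos6(id46) recv 51: fwd; pos1(id29) recv 97: fwd
Round 3: pos3(id63) recv 87: fwd; pos5(id35) recv 86: fwd; pos6(id46) recv 63: fwd; pos7(id97) recv 51: drop; pos2(id86) recv 97: fwd
Round 4: pos4(id51) recv 87: fwd; pos6(id46) recv 86: fwd; pos7(id97) recv 63: drop; pos3(id63) recv 97: fwd
Round 5: pos5(id35) recv 87: fwd; pos7(id97) recv 86: drop; pos4(id51) recv 97: fwd
Round 6: pos6(id46) recv 87: fwd; pos5(id35) recv 97: fwd
Round 7: pos7(id97) recv 87: drop; pos6(id46) recv 97: fwd
Round 8: pos7(id97) recv 97: ELECTED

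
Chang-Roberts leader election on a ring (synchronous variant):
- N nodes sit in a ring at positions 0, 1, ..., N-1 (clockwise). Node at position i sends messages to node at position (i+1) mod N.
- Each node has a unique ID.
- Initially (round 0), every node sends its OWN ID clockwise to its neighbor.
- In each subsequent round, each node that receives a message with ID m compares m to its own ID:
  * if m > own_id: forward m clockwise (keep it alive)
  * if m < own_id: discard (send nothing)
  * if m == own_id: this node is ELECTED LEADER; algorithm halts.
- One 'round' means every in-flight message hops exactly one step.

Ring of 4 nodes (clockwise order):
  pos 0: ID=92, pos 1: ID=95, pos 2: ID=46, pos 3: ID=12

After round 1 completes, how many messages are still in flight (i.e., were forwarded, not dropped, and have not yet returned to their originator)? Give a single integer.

Answer: 2

Derivation:
Round 1: pos1(id95) recv 92: drop; pos2(id46) recv 95: fwd; pos3(id12) recv 46: fwd; pos0(id92) recv 12: drop
After round 1: 2 messages still in flight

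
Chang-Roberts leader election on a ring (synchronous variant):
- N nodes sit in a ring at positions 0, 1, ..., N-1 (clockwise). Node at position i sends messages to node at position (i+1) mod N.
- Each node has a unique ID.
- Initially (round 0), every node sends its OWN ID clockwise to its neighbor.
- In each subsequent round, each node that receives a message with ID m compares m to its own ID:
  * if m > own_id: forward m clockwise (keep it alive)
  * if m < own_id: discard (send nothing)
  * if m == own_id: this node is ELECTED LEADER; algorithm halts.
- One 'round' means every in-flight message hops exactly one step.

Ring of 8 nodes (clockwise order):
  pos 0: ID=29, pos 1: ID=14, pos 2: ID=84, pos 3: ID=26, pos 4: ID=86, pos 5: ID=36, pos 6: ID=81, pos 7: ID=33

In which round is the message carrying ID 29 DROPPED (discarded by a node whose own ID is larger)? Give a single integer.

Answer: 2

Derivation:
Round 1: pos1(id14) recv 29: fwd; pos2(id84) recv 14: drop; pos3(id26) recv 84: fwd; pos4(id86) recv 26: drop; pos5(id36) recv 86: fwd; pos6(id81) recv 36: drop; pos7(id33) recv 81: fwd; pos0(id29) recv 33: fwd
Round 2: pos2(id84) recv 29: drop; pos4(id86) recv 84: drop; pos6(id81) recv 86: fwd; pos0(id29) recv 81: fwd; pos1(id14) recv 33: fwd
Round 3: pos7(id33) recv 86: fwd; pos1(id14) recv 81: fwd; pos2(id84) recv 33: drop
Round 4: pos0(id29) recv 86: fwd; pos2(id84) recv 81: drop
Round 5: pos1(id14) recv 86: fwd
Round 6: pos2(id84) recv 86: fwd
Round 7: pos3(id26) recv 86: fwd
Round 8: pos4(id86) recv 86: ELECTED
Message ID 29 originates at pos 0; dropped at pos 2 in round 2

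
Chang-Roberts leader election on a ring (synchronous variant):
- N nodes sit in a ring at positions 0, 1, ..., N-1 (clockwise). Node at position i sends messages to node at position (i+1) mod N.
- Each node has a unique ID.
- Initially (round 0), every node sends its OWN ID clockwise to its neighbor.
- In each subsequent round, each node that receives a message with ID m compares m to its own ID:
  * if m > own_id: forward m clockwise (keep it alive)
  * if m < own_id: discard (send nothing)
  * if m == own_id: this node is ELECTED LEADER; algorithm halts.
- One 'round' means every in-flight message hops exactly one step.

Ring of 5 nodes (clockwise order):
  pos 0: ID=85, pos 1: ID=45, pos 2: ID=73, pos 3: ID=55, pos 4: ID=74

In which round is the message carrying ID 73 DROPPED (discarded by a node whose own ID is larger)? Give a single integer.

Round 1: pos1(id45) recv 85: fwd; pos2(id73) recv 45: drop; pos3(id55) recv 73: fwd; pos4(id74) recv 55: drop; pos0(id85) recv 74: drop
Round 2: pos2(id73) recv 85: fwd; pos4(id74) recv 73: drop
Round 3: pos3(id55) recv 85: fwd
Round 4: pos4(id74) recv 85: fwd
Round 5: pos0(id85) recv 85: ELECTED
Message ID 73 originates at pos 2; dropped at pos 4 in round 2

Answer: 2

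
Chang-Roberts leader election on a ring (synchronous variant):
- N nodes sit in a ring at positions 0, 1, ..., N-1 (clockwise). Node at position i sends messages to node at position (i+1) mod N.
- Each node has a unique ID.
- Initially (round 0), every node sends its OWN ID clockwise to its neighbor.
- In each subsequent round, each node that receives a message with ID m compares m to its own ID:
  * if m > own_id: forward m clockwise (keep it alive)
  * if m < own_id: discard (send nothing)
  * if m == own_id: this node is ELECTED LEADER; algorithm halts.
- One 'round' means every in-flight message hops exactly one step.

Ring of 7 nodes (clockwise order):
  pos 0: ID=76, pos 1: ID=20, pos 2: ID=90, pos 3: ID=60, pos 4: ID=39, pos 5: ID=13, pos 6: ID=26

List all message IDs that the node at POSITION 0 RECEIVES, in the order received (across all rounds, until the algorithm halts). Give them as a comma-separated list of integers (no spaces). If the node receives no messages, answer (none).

Answer: 26,39,60,90

Derivation:
Round 1: pos1(id20) recv 76: fwd; pos2(id90) recv 20: drop; pos3(id60) recv 90: fwd; pos4(id39) recv 60: fwd; pos5(id13) recv 39: fwd; pos6(id26) recv 13: drop; pos0(id76) recv 26: drop
Round 2: pos2(id90) recv 76: drop; pos4(id39) recv 90: fwd; pos5(id13) recv 60: fwd; pos6(id26) recv 39: fwd
Round 3: pos5(id13) recv 90: fwd; pos6(id26) recv 60: fwd; pos0(id76) recv 39: drop
Round 4: pos6(id26) recv 90: fwd; pos0(id76) recv 60: drop
Round 5: pos0(id76) recv 90: fwd
Round 6: pos1(id20) recv 90: fwd
Round 7: pos2(id90) recv 90: ELECTED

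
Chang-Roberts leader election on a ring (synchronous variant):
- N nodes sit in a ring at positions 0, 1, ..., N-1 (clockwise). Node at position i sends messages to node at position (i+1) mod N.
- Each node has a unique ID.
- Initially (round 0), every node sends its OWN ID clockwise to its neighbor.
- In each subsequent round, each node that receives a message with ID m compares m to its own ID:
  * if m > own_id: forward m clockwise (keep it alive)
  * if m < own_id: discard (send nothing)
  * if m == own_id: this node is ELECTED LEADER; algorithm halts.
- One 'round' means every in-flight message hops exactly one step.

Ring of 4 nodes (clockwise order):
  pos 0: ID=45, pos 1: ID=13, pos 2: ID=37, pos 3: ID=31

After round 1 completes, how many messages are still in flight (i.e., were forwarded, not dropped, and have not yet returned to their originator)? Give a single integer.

Round 1: pos1(id13) recv 45: fwd; pos2(id37) recv 13: drop; pos3(id31) recv 37: fwd; pos0(id45) recv 31: drop
After round 1: 2 messages still in flight

Answer: 2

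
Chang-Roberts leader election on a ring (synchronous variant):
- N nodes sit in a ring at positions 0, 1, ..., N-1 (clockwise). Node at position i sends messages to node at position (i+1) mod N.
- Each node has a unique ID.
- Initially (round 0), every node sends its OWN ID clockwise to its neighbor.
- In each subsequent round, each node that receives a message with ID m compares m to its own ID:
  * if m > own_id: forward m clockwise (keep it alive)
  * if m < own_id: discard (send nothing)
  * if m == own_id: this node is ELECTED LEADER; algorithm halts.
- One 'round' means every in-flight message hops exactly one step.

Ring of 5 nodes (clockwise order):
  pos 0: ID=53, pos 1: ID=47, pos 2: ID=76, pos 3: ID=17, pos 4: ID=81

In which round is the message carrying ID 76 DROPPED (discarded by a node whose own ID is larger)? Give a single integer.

Round 1: pos1(id47) recv 53: fwd; pos2(id76) recv 47: drop; pos3(id17) recv 76: fwd; pos4(id81) recv 17: drop; pos0(id53) recv 81: fwd
Round 2: pos2(id76) recv 53: drop; pos4(id81) recv 76: drop; pos1(id47) recv 81: fwd
Round 3: pos2(id76) recv 81: fwd
Round 4: pos3(id17) recv 81: fwd
Round 5: pos4(id81) recv 81: ELECTED
Message ID 76 originates at pos 2; dropped at pos 4 in round 2

Answer: 2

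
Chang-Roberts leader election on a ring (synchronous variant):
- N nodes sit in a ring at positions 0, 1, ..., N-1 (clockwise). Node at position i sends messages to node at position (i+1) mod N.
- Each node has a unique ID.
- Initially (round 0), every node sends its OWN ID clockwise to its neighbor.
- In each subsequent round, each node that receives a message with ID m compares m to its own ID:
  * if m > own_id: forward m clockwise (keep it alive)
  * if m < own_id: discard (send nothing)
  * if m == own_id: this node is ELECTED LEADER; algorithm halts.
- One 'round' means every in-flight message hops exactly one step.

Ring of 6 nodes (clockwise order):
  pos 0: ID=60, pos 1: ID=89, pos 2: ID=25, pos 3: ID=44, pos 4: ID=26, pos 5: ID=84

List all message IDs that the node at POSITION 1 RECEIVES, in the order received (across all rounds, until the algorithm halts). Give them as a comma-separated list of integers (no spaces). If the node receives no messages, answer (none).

Answer: 60,84,89

Derivation:
Round 1: pos1(id89) recv 60: drop; pos2(id25) recv 89: fwd; pos3(id44) recv 25: drop; pos4(id26) recv 44: fwd; pos5(id84) recv 26: drop; pos0(id60) recv 84: fwd
Round 2: pos3(id44) recv 89: fwd; pos5(id84) recv 44: drop; pos1(id89) recv 84: drop
Round 3: pos4(id26) recv 89: fwd
Round 4: pos5(id84) recv 89: fwd
Round 5: pos0(id60) recv 89: fwd
Round 6: pos1(id89) recv 89: ELECTED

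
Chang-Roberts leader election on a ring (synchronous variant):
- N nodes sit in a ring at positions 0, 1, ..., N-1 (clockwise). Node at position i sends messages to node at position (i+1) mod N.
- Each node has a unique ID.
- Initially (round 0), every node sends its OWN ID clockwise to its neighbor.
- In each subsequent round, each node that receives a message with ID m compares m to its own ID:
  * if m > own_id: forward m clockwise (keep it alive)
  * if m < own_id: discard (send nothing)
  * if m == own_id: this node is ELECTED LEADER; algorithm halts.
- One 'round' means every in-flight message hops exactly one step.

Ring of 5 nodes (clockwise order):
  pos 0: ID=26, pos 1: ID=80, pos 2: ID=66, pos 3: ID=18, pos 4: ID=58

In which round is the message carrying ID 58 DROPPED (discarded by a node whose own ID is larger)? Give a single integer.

Round 1: pos1(id80) recv 26: drop; pos2(id66) recv 80: fwd; pos3(id18) recv 66: fwd; pos4(id58) recv 18: drop; pos0(id26) recv 58: fwd
Round 2: pos3(id18) recv 80: fwd; pos4(id58) recv 66: fwd; pos1(id80) recv 58: drop
Round 3: pos4(id58) recv 80: fwd; pos0(id26) recv 66: fwd
Round 4: pos0(id26) recv 80: fwd; pos1(id80) recv 66: drop
Round 5: pos1(id80) recv 80: ELECTED
Message ID 58 originates at pos 4; dropped at pos 1 in round 2

Answer: 2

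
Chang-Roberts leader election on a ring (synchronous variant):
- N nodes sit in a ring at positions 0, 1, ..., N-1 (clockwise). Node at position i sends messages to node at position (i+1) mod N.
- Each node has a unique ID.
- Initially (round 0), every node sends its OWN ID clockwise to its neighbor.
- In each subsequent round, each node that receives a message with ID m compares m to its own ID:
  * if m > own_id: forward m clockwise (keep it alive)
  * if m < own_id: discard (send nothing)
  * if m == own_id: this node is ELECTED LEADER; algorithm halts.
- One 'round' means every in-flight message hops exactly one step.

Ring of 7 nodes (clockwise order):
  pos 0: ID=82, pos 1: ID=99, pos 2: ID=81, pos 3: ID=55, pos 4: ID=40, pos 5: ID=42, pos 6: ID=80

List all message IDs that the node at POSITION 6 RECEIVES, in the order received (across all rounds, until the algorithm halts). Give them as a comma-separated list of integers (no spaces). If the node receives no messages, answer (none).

Round 1: pos1(id99) recv 82: drop; pos2(id81) recv 99: fwd; pos3(id55) recv 81: fwd; pos4(id40) recv 55: fwd; pos5(id42) recv 40: drop; pos6(id80) recv 42: drop; pos0(id82) recv 80: drop
Round 2: pos3(id55) recv 99: fwd; pos4(id40) recv 81: fwd; pos5(id42) recv 55: fwd
Round 3: pos4(id40) recv 99: fwd; pos5(id42) recv 81: fwd; pos6(id80) recv 55: drop
Round 4: pos5(id42) recv 99: fwd; pos6(id80) recv 81: fwd
Round 5: pos6(id80) recv 99: fwd; pos0(id82) recv 81: drop
Round 6: pos0(id82) recv 99: fwd
Round 7: pos1(id99) recv 99: ELECTED

Answer: 42,55,81,99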